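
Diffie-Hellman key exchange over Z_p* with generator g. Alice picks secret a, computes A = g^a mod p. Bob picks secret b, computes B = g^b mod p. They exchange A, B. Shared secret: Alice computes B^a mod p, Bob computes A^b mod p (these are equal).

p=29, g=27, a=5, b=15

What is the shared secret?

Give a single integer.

Answer: 3

Derivation:
A = 27^5 mod 29  (bits of 5 = 101)
  bit 0 = 1: r = r^2 * 27 mod 29 = 1^2 * 27 = 1*27 = 27
  bit 1 = 0: r = r^2 mod 29 = 27^2 = 4
  bit 2 = 1: r = r^2 * 27 mod 29 = 4^2 * 27 = 16*27 = 26
  -> A = 26
B = 27^15 mod 29  (bits of 15 = 1111)
  bit 0 = 1: r = r^2 * 27 mod 29 = 1^2 * 27 = 1*27 = 27
  bit 1 = 1: r = r^2 * 27 mod 29 = 27^2 * 27 = 4*27 = 21
  bit 2 = 1: r = r^2 * 27 mod 29 = 21^2 * 27 = 6*27 = 17
  bit 3 = 1: r = r^2 * 27 mod 29 = 17^2 * 27 = 28*27 = 2
  -> B = 2
s = B^a = 2^5 mod 29  (bits of 5 = 101)
  bit 0 = 1: r = r^2 * 2 mod 29 = 1^2 * 2 = 1*2 = 2
  bit 1 = 0: r = r^2 mod 29 = 2^2 = 4
  bit 2 = 1: r = r^2 * 2 mod 29 = 4^2 * 2 = 16*2 = 3
  -> s = B^a = 3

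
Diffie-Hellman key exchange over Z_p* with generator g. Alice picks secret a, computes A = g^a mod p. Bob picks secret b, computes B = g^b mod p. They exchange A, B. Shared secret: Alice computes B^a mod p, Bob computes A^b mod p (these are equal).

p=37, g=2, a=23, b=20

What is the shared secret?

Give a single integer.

A = 2^23 mod 37  (bits of 23 = 10111)
  bit 0 = 1: r = r^2 * 2 mod 37 = 1^2 * 2 = 1*2 = 2
  bit 1 = 0: r = r^2 mod 37 = 2^2 = 4
  bit 2 = 1: r = r^2 * 2 mod 37 = 4^2 * 2 = 16*2 = 32
  bit 3 = 1: r = r^2 * 2 mod 37 = 32^2 * 2 = 25*2 = 13
  bit 4 = 1: r = r^2 * 2 mod 37 = 13^2 * 2 = 21*2 = 5
  -> A = 5
B = 2^20 mod 37  (bits of 20 = 10100)
  bit 0 = 1: r = r^2 * 2 mod 37 = 1^2 * 2 = 1*2 = 2
  bit 1 = 0: r = r^2 mod 37 = 2^2 = 4
  bit 2 = 1: r = r^2 * 2 mod 37 = 4^2 * 2 = 16*2 = 32
  bit 3 = 0: r = r^2 mod 37 = 32^2 = 25
  bit 4 = 0: r = r^2 mod 37 = 25^2 = 33
  -> B = 33
s = B^a = 33^23 mod 37  (bits of 23 = 10111)
  bit 0 = 1: r = r^2 * 33 mod 37 = 1^2 * 33 = 1*33 = 33
  bit 1 = 0: r = r^2 mod 37 = 33^2 = 16
  bit 2 = 1: r = r^2 * 33 mod 37 = 16^2 * 33 = 34*33 = 12
  bit 3 = 1: r = r^2 * 33 mod 37 = 12^2 * 33 = 33*33 = 16
  bit 4 = 1: r = r^2 * 33 mod 37 = 16^2 * 33 = 34*33 = 12
  -> s = B^a = 12

Answer: 12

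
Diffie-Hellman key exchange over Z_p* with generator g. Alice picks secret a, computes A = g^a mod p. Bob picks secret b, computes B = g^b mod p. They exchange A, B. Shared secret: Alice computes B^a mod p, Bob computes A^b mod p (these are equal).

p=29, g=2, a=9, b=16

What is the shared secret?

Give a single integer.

Answer: 16

Derivation:
A = 2^9 mod 29  (bits of 9 = 1001)
  bit 0 = 1: r = r^2 * 2 mod 29 = 1^2 * 2 = 1*2 = 2
  bit 1 = 0: r = r^2 mod 29 = 2^2 = 4
  bit 2 = 0: r = r^2 mod 29 = 4^2 = 16
  bit 3 = 1: r = r^2 * 2 mod 29 = 16^2 * 2 = 24*2 = 19
  -> A = 19
B = 2^16 mod 29  (bits of 16 = 10000)
  bit 0 = 1: r = r^2 * 2 mod 29 = 1^2 * 2 = 1*2 = 2
  bit 1 = 0: r = r^2 mod 29 = 2^2 = 4
  bit 2 = 0: r = r^2 mod 29 = 4^2 = 16
  bit 3 = 0: r = r^2 mod 29 = 16^2 = 24
  bit 4 = 0: r = r^2 mod 29 = 24^2 = 25
  -> B = 25
s = B^a = 25^9 mod 29  (bits of 9 = 1001)
  bit 0 = 1: r = r^2 * 25 mod 29 = 1^2 * 25 = 1*25 = 25
  bit 1 = 0: r = r^2 mod 29 = 25^2 = 16
  bit 2 = 0: r = r^2 mod 29 = 16^2 = 24
  bit 3 = 1: r = r^2 * 25 mod 29 = 24^2 * 25 = 25*25 = 16
  -> s = B^a = 16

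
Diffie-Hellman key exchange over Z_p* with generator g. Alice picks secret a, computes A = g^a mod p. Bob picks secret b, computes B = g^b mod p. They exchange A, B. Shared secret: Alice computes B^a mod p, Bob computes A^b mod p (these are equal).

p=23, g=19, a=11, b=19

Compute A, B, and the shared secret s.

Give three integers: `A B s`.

A = 19^11 mod 23  (bits of 11 = 1011)
  bit 0 = 1: r = r^2 * 19 mod 23 = 1^2 * 19 = 1*19 = 19
  bit 1 = 0: r = r^2 mod 23 = 19^2 = 16
  bit 2 = 1: r = r^2 * 19 mod 23 = 16^2 * 19 = 3*19 = 11
  bit 3 = 1: r = r^2 * 19 mod 23 = 11^2 * 19 = 6*19 = 22
  -> A = 22
B = 19^19 mod 23  (bits of 19 = 10011)
  bit 0 = 1: r = r^2 * 19 mod 23 = 1^2 * 19 = 1*19 = 19
  bit 1 = 0: r = r^2 mod 23 = 19^2 = 16
  bit 2 = 0: r = r^2 mod 23 = 16^2 = 3
  bit 3 = 1: r = r^2 * 19 mod 23 = 3^2 * 19 = 9*19 = 10
  bit 4 = 1: r = r^2 * 19 mod 23 = 10^2 * 19 = 8*19 = 14
  -> B = 14
s = B^a = 14^11 mod 23  (bits of 11 = 1011)
  bit 0 = 1: r = r^2 * 14 mod 23 = 1^2 * 14 = 1*14 = 14
  bit 1 = 0: r = r^2 mod 23 = 14^2 = 12
  bit 2 = 1: r = r^2 * 14 mod 23 = 12^2 * 14 = 6*14 = 15
  bit 3 = 1: r = r^2 * 14 mod 23 = 15^2 * 14 = 18*14 = 22
  -> s = B^a = 22

Answer: 22 14 22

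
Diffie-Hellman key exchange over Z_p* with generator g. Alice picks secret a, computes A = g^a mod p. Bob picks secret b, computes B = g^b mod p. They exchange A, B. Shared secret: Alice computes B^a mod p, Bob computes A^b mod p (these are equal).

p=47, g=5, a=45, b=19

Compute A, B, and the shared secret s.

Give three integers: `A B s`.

Answer: 19 10 33

Derivation:
A = 5^45 mod 47  (bits of 45 = 101101)
  bit 0 = 1: r = r^2 * 5 mod 47 = 1^2 * 5 = 1*5 = 5
  bit 1 = 0: r = r^2 mod 47 = 5^2 = 25
  bit 2 = 1: r = r^2 * 5 mod 47 = 25^2 * 5 = 14*5 = 23
  bit 3 = 1: r = r^2 * 5 mod 47 = 23^2 * 5 = 12*5 = 13
  bit 4 = 0: r = r^2 mod 47 = 13^2 = 28
  bit 5 = 1: r = r^2 * 5 mod 47 = 28^2 * 5 = 32*5 = 19
  -> A = 19
B = 5^19 mod 47  (bits of 19 = 10011)
  bit 0 = 1: r = r^2 * 5 mod 47 = 1^2 * 5 = 1*5 = 5
  bit 1 = 0: r = r^2 mod 47 = 5^2 = 25
  bit 2 = 0: r = r^2 mod 47 = 25^2 = 14
  bit 3 = 1: r = r^2 * 5 mod 47 = 14^2 * 5 = 8*5 = 40
  bit 4 = 1: r = r^2 * 5 mod 47 = 40^2 * 5 = 2*5 = 10
  -> B = 10
s = B^a = 10^45 mod 47  (bits of 45 = 101101)
  bit 0 = 1: r = r^2 * 10 mod 47 = 1^2 * 10 = 1*10 = 10
  bit 1 = 0: r = r^2 mod 47 = 10^2 = 6
  bit 2 = 1: r = r^2 * 10 mod 47 = 6^2 * 10 = 36*10 = 31
  bit 3 = 1: r = r^2 * 10 mod 47 = 31^2 * 10 = 21*10 = 22
  bit 4 = 0: r = r^2 mod 47 = 22^2 = 14
  bit 5 = 1: r = r^2 * 10 mod 47 = 14^2 * 10 = 8*10 = 33
  -> s = B^a = 33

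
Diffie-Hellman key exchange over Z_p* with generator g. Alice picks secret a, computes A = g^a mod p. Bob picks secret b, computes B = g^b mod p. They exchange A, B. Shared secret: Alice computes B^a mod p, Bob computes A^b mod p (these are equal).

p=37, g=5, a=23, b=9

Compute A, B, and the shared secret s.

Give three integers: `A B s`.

A = 5^23 mod 37  (bits of 23 = 10111)
  bit 0 = 1: r = r^2 * 5 mod 37 = 1^2 * 5 = 1*5 = 5
  bit 1 = 0: r = r^2 mod 37 = 5^2 = 25
  bit 2 = 1: r = r^2 * 5 mod 37 = 25^2 * 5 = 33*5 = 17
  bit 3 = 1: r = r^2 * 5 mod 37 = 17^2 * 5 = 30*5 = 2
  bit 4 = 1: r = r^2 * 5 mod 37 = 2^2 * 5 = 4*5 = 20
  -> A = 20
B = 5^9 mod 37  (bits of 9 = 1001)
  bit 0 = 1: r = r^2 * 5 mod 37 = 1^2 * 5 = 1*5 = 5
  bit 1 = 0: r = r^2 mod 37 = 5^2 = 25
  bit 2 = 0: r = r^2 mod 37 = 25^2 = 33
  bit 3 = 1: r = r^2 * 5 mod 37 = 33^2 * 5 = 16*5 = 6
  -> B = 6
s = B^a = 6^23 mod 37  (bits of 23 = 10111)
  bit 0 = 1: r = r^2 * 6 mod 37 = 1^2 * 6 = 1*6 = 6
  bit 1 = 0: r = r^2 mod 37 = 6^2 = 36
  bit 2 = 1: r = r^2 * 6 mod 37 = 36^2 * 6 = 1*6 = 6
  bit 3 = 1: r = r^2 * 6 mod 37 = 6^2 * 6 = 36*6 = 31
  bit 4 = 1: r = r^2 * 6 mod 37 = 31^2 * 6 = 36*6 = 31
  -> s = B^a = 31

Answer: 20 6 31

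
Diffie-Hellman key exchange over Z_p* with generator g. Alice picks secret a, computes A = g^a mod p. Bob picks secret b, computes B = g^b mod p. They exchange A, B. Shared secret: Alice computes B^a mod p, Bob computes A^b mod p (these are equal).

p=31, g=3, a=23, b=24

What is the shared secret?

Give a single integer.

Answer: 8

Derivation:
A = 3^23 mod 31  (bits of 23 = 10111)
  bit 0 = 1: r = r^2 * 3 mod 31 = 1^2 * 3 = 1*3 = 3
  bit 1 = 0: r = r^2 mod 31 = 3^2 = 9
  bit 2 = 1: r = r^2 * 3 mod 31 = 9^2 * 3 = 19*3 = 26
  bit 3 = 1: r = r^2 * 3 mod 31 = 26^2 * 3 = 25*3 = 13
  bit 4 = 1: r = r^2 * 3 mod 31 = 13^2 * 3 = 14*3 = 11
  -> A = 11
B = 3^24 mod 31  (bits of 24 = 11000)
  bit 0 = 1: r = r^2 * 3 mod 31 = 1^2 * 3 = 1*3 = 3
  bit 1 = 1: r = r^2 * 3 mod 31 = 3^2 * 3 = 9*3 = 27
  bit 2 = 0: r = r^2 mod 31 = 27^2 = 16
  bit 3 = 0: r = r^2 mod 31 = 16^2 = 8
  bit 4 = 0: r = r^2 mod 31 = 8^2 = 2
  -> B = 2
s = B^a = 2^23 mod 31  (bits of 23 = 10111)
  bit 0 = 1: r = r^2 * 2 mod 31 = 1^2 * 2 = 1*2 = 2
  bit 1 = 0: r = r^2 mod 31 = 2^2 = 4
  bit 2 = 1: r = r^2 * 2 mod 31 = 4^2 * 2 = 16*2 = 1
  bit 3 = 1: r = r^2 * 2 mod 31 = 1^2 * 2 = 1*2 = 2
  bit 4 = 1: r = r^2 * 2 mod 31 = 2^2 * 2 = 4*2 = 8
  -> s = B^a = 8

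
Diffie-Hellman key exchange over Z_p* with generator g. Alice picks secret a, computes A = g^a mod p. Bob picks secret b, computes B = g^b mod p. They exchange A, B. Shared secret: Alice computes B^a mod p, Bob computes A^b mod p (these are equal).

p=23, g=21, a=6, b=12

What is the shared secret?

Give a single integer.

A = 21^6 mod 23  (bits of 6 = 110)
  bit 0 = 1: r = r^2 * 21 mod 23 = 1^2 * 21 = 1*21 = 21
  bit 1 = 1: r = r^2 * 21 mod 23 = 21^2 * 21 = 4*21 = 15
  bit 2 = 0: r = r^2 mod 23 = 15^2 = 18
  -> A = 18
B = 21^12 mod 23  (bits of 12 = 1100)
  bit 0 = 1: r = r^2 * 21 mod 23 = 1^2 * 21 = 1*21 = 21
  bit 1 = 1: r = r^2 * 21 mod 23 = 21^2 * 21 = 4*21 = 15
  bit 2 = 0: r = r^2 mod 23 = 15^2 = 18
  bit 3 = 0: r = r^2 mod 23 = 18^2 = 2
  -> B = 2
s = B^a = 2^6 mod 23  (bits of 6 = 110)
  bit 0 = 1: r = r^2 * 2 mod 23 = 1^2 * 2 = 1*2 = 2
  bit 1 = 1: r = r^2 * 2 mod 23 = 2^2 * 2 = 4*2 = 8
  bit 2 = 0: r = r^2 mod 23 = 8^2 = 18
  -> s = B^a = 18

Answer: 18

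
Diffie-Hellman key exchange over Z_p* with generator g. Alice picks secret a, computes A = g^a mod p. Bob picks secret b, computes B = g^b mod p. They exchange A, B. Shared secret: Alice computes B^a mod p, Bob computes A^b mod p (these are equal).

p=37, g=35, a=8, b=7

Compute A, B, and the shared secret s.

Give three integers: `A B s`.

A = 35^8 mod 37  (bits of 8 = 1000)
  bit 0 = 1: r = r^2 * 35 mod 37 = 1^2 * 35 = 1*35 = 35
  bit 1 = 0: r = r^2 mod 37 = 35^2 = 4
  bit 2 = 0: r = r^2 mod 37 = 4^2 = 16
  bit 3 = 0: r = r^2 mod 37 = 16^2 = 34
  -> A = 34
B = 35^7 mod 37  (bits of 7 = 111)
  bit 0 = 1: r = r^2 * 35 mod 37 = 1^2 * 35 = 1*35 = 35
  bit 1 = 1: r = r^2 * 35 mod 37 = 35^2 * 35 = 4*35 = 29
  bit 2 = 1: r = r^2 * 35 mod 37 = 29^2 * 35 = 27*35 = 20
  -> B = 20
s = B^a = 20^8 mod 37  (bits of 8 = 1000)
  bit 0 = 1: r = r^2 * 20 mod 37 = 1^2 * 20 = 1*20 = 20
  bit 1 = 0: r = r^2 mod 37 = 20^2 = 30
  bit 2 = 0: r = r^2 mod 37 = 30^2 = 12
  bit 3 = 0: r = r^2 mod 37 = 12^2 = 33
  -> s = B^a = 33

Answer: 34 20 33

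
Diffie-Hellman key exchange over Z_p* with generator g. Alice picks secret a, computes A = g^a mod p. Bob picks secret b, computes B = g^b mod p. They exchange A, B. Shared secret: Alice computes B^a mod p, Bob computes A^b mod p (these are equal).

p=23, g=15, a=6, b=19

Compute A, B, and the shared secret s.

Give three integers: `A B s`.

A = 15^6 mod 23  (bits of 6 = 110)
  bit 0 = 1: r = r^2 * 15 mod 23 = 1^2 * 15 = 1*15 = 15
  bit 1 = 1: r = r^2 * 15 mod 23 = 15^2 * 15 = 18*15 = 17
  bit 2 = 0: r = r^2 mod 23 = 17^2 = 13
  -> A = 13
B = 15^19 mod 23  (bits of 19 = 10011)
  bit 0 = 1: r = r^2 * 15 mod 23 = 1^2 * 15 = 1*15 = 15
  bit 1 = 0: r = r^2 mod 23 = 15^2 = 18
  bit 2 = 0: r = r^2 mod 23 = 18^2 = 2
  bit 3 = 1: r = r^2 * 15 mod 23 = 2^2 * 15 = 4*15 = 14
  bit 4 = 1: r = r^2 * 15 mod 23 = 14^2 * 15 = 12*15 = 19
  -> B = 19
s = B^a = 19^6 mod 23  (bits of 6 = 110)
  bit 0 = 1: r = r^2 * 19 mod 23 = 1^2 * 19 = 1*19 = 19
  bit 1 = 1: r = r^2 * 19 mod 23 = 19^2 * 19 = 16*19 = 5
  bit 2 = 0: r = r^2 mod 23 = 5^2 = 2
  -> s = B^a = 2

Answer: 13 19 2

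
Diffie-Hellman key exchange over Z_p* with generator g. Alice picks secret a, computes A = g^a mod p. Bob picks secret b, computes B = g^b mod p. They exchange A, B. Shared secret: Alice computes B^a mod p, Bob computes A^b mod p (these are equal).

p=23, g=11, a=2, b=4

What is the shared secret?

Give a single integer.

Answer: 8

Derivation:
A = 11^2 mod 23  (bits of 2 = 10)
  bit 0 = 1: r = r^2 * 11 mod 23 = 1^2 * 11 = 1*11 = 11
  bit 1 = 0: r = r^2 mod 23 = 11^2 = 6
  -> A = 6
B = 11^4 mod 23  (bits of 4 = 100)
  bit 0 = 1: r = r^2 * 11 mod 23 = 1^2 * 11 = 1*11 = 11
  bit 1 = 0: r = r^2 mod 23 = 11^2 = 6
  bit 2 = 0: r = r^2 mod 23 = 6^2 = 13
  -> B = 13
s = B^a = 13^2 mod 23  (bits of 2 = 10)
  bit 0 = 1: r = r^2 * 13 mod 23 = 1^2 * 13 = 1*13 = 13
  bit 1 = 0: r = r^2 mod 23 = 13^2 = 8
  -> s = B^a = 8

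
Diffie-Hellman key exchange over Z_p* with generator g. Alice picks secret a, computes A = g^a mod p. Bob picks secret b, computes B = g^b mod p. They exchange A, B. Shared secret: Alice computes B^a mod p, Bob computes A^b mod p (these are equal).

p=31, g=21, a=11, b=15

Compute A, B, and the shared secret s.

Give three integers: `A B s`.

A = 21^11 mod 31  (bits of 11 = 1011)
  bit 0 = 1: r = r^2 * 21 mod 31 = 1^2 * 21 = 1*21 = 21
  bit 1 = 0: r = r^2 mod 31 = 21^2 = 7
  bit 2 = 1: r = r^2 * 21 mod 31 = 7^2 * 21 = 18*21 = 6
  bit 3 = 1: r = r^2 * 21 mod 31 = 6^2 * 21 = 5*21 = 12
  -> A = 12
B = 21^15 mod 31  (bits of 15 = 1111)
  bit 0 = 1: r = r^2 * 21 mod 31 = 1^2 * 21 = 1*21 = 21
  bit 1 = 1: r = r^2 * 21 mod 31 = 21^2 * 21 = 7*21 = 23
  bit 2 = 1: r = r^2 * 21 mod 31 = 23^2 * 21 = 2*21 = 11
  bit 3 = 1: r = r^2 * 21 mod 31 = 11^2 * 21 = 28*21 = 30
  -> B = 30
s = B^a = 30^11 mod 31  (bits of 11 = 1011)
  bit 0 = 1: r = r^2 * 30 mod 31 = 1^2 * 30 = 1*30 = 30
  bit 1 = 0: r = r^2 mod 31 = 30^2 = 1
  bit 2 = 1: r = r^2 * 30 mod 31 = 1^2 * 30 = 1*30 = 30
  bit 3 = 1: r = r^2 * 30 mod 31 = 30^2 * 30 = 1*30 = 30
  -> s = B^a = 30

Answer: 12 30 30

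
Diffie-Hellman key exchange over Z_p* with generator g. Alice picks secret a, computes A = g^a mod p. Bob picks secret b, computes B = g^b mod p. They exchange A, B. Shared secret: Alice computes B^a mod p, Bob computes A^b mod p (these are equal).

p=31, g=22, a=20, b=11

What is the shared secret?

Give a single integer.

A = 22^20 mod 31  (bits of 20 = 10100)
  bit 0 = 1: r = r^2 * 22 mod 31 = 1^2 * 22 = 1*22 = 22
  bit 1 = 0: r = r^2 mod 31 = 22^2 = 19
  bit 2 = 1: r = r^2 * 22 mod 31 = 19^2 * 22 = 20*22 = 6
  bit 3 = 0: r = r^2 mod 31 = 6^2 = 5
  bit 4 = 0: r = r^2 mod 31 = 5^2 = 25
  -> A = 25
B = 22^11 mod 31  (bits of 11 = 1011)
  bit 0 = 1: r = r^2 * 22 mod 31 = 1^2 * 22 = 1*22 = 22
  bit 1 = 0: r = r^2 mod 31 = 22^2 = 19
  bit 2 = 1: r = r^2 * 22 mod 31 = 19^2 * 22 = 20*22 = 6
  bit 3 = 1: r = r^2 * 22 mod 31 = 6^2 * 22 = 5*22 = 17
  -> B = 17
s = B^a = 17^20 mod 31  (bits of 20 = 10100)
  bit 0 = 1: r = r^2 * 17 mod 31 = 1^2 * 17 = 1*17 = 17
  bit 1 = 0: r = r^2 mod 31 = 17^2 = 10
  bit 2 = 1: r = r^2 * 17 mod 31 = 10^2 * 17 = 7*17 = 26
  bit 3 = 0: r = r^2 mod 31 = 26^2 = 25
  bit 4 = 0: r = r^2 mod 31 = 25^2 = 5
  -> s = B^a = 5

Answer: 5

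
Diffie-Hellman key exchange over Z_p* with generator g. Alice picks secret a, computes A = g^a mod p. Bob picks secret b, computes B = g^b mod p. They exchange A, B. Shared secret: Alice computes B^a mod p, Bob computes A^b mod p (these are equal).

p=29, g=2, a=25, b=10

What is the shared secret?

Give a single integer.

Answer: 22

Derivation:
A = 2^25 mod 29  (bits of 25 = 11001)
  bit 0 = 1: r = r^2 * 2 mod 29 = 1^2 * 2 = 1*2 = 2
  bit 1 = 1: r = r^2 * 2 mod 29 = 2^2 * 2 = 4*2 = 8
  bit 2 = 0: r = r^2 mod 29 = 8^2 = 6
  bit 3 = 0: r = r^2 mod 29 = 6^2 = 7
  bit 4 = 1: r = r^2 * 2 mod 29 = 7^2 * 2 = 20*2 = 11
  -> A = 11
B = 2^10 mod 29  (bits of 10 = 1010)
  bit 0 = 1: r = r^2 * 2 mod 29 = 1^2 * 2 = 1*2 = 2
  bit 1 = 0: r = r^2 mod 29 = 2^2 = 4
  bit 2 = 1: r = r^2 * 2 mod 29 = 4^2 * 2 = 16*2 = 3
  bit 3 = 0: r = r^2 mod 29 = 3^2 = 9
  -> B = 9
s = B^a = 9^25 mod 29  (bits of 25 = 11001)
  bit 0 = 1: r = r^2 * 9 mod 29 = 1^2 * 9 = 1*9 = 9
  bit 1 = 1: r = r^2 * 9 mod 29 = 9^2 * 9 = 23*9 = 4
  bit 2 = 0: r = r^2 mod 29 = 4^2 = 16
  bit 3 = 0: r = r^2 mod 29 = 16^2 = 24
  bit 4 = 1: r = r^2 * 9 mod 29 = 24^2 * 9 = 25*9 = 22
  -> s = B^a = 22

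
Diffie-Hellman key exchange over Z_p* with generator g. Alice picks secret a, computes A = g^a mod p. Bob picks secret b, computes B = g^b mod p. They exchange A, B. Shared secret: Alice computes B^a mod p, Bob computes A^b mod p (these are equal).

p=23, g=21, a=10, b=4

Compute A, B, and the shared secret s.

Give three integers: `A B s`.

Answer: 12 16 13

Derivation:
A = 21^10 mod 23  (bits of 10 = 1010)
  bit 0 = 1: r = r^2 * 21 mod 23 = 1^2 * 21 = 1*21 = 21
  bit 1 = 0: r = r^2 mod 23 = 21^2 = 4
  bit 2 = 1: r = r^2 * 21 mod 23 = 4^2 * 21 = 16*21 = 14
  bit 3 = 0: r = r^2 mod 23 = 14^2 = 12
  -> A = 12
B = 21^4 mod 23  (bits of 4 = 100)
  bit 0 = 1: r = r^2 * 21 mod 23 = 1^2 * 21 = 1*21 = 21
  bit 1 = 0: r = r^2 mod 23 = 21^2 = 4
  bit 2 = 0: r = r^2 mod 23 = 4^2 = 16
  -> B = 16
s = B^a = 16^10 mod 23  (bits of 10 = 1010)
  bit 0 = 1: r = r^2 * 16 mod 23 = 1^2 * 16 = 1*16 = 16
  bit 1 = 0: r = r^2 mod 23 = 16^2 = 3
  bit 2 = 1: r = r^2 * 16 mod 23 = 3^2 * 16 = 9*16 = 6
  bit 3 = 0: r = r^2 mod 23 = 6^2 = 13
  -> s = B^a = 13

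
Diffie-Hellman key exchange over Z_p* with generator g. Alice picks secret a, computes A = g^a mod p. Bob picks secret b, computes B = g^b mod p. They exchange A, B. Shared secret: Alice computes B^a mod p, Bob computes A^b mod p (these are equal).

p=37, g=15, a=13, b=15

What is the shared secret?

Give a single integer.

A = 15^13 mod 37  (bits of 13 = 1101)
  bit 0 = 1: r = r^2 * 15 mod 37 = 1^2 * 15 = 1*15 = 15
  bit 1 = 1: r = r^2 * 15 mod 37 = 15^2 * 15 = 3*15 = 8
  bit 2 = 0: r = r^2 mod 37 = 8^2 = 27
  bit 3 = 1: r = r^2 * 15 mod 37 = 27^2 * 15 = 26*15 = 20
  -> A = 20
B = 15^15 mod 37  (bits of 15 = 1111)
  bit 0 = 1: r = r^2 * 15 mod 37 = 1^2 * 15 = 1*15 = 15
  bit 1 = 1: r = r^2 * 15 mod 37 = 15^2 * 15 = 3*15 = 8
  bit 2 = 1: r = r^2 * 15 mod 37 = 8^2 * 15 = 27*15 = 35
  bit 3 = 1: r = r^2 * 15 mod 37 = 35^2 * 15 = 4*15 = 23
  -> B = 23
s = B^a = 23^13 mod 37  (bits of 13 = 1101)
  bit 0 = 1: r = r^2 * 23 mod 37 = 1^2 * 23 = 1*23 = 23
  bit 1 = 1: r = r^2 * 23 mod 37 = 23^2 * 23 = 11*23 = 31
  bit 2 = 0: r = r^2 mod 37 = 31^2 = 36
  bit 3 = 1: r = r^2 * 23 mod 37 = 36^2 * 23 = 1*23 = 23
  -> s = B^a = 23

Answer: 23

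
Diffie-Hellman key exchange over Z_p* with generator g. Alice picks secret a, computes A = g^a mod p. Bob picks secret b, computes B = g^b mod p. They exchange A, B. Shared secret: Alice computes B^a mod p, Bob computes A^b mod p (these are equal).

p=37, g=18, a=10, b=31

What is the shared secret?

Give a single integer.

A = 18^10 mod 37  (bits of 10 = 1010)
  bit 0 = 1: r = r^2 * 18 mod 37 = 1^2 * 18 = 1*18 = 18
  bit 1 = 0: r = r^2 mod 37 = 18^2 = 28
  bit 2 = 1: r = r^2 * 18 mod 37 = 28^2 * 18 = 7*18 = 15
  bit 3 = 0: r = r^2 mod 37 = 15^2 = 3
  -> A = 3
B = 18^31 mod 37  (bits of 31 = 11111)
  bit 0 = 1: r = r^2 * 18 mod 37 = 1^2 * 18 = 1*18 = 18
  bit 1 = 1: r = r^2 * 18 mod 37 = 18^2 * 18 = 28*18 = 23
  bit 2 = 1: r = r^2 * 18 mod 37 = 23^2 * 18 = 11*18 = 13
  bit 3 = 1: r = r^2 * 18 mod 37 = 13^2 * 18 = 21*18 = 8
  bit 4 = 1: r = r^2 * 18 mod 37 = 8^2 * 18 = 27*18 = 5
  -> B = 5
s = B^a = 5^10 mod 37  (bits of 10 = 1010)
  bit 0 = 1: r = r^2 * 5 mod 37 = 1^2 * 5 = 1*5 = 5
  bit 1 = 0: r = r^2 mod 37 = 5^2 = 25
  bit 2 = 1: r = r^2 * 5 mod 37 = 25^2 * 5 = 33*5 = 17
  bit 3 = 0: r = r^2 mod 37 = 17^2 = 30
  -> s = B^a = 30

Answer: 30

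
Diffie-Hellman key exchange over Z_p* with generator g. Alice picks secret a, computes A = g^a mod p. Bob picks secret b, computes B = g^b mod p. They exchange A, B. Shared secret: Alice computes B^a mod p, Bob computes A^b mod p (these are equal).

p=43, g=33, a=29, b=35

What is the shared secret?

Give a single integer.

Answer: 37

Derivation:
A = 33^29 mod 43  (bits of 29 = 11101)
  bit 0 = 1: r = r^2 * 33 mod 43 = 1^2 * 33 = 1*33 = 33
  bit 1 = 1: r = r^2 * 33 mod 43 = 33^2 * 33 = 14*33 = 32
  bit 2 = 1: r = r^2 * 33 mod 43 = 32^2 * 33 = 35*33 = 37
  bit 3 = 0: r = r^2 mod 43 = 37^2 = 36
  bit 4 = 1: r = r^2 * 33 mod 43 = 36^2 * 33 = 6*33 = 26
  -> A = 26
B = 33^35 mod 43  (bits of 35 = 100011)
  bit 0 = 1: r = r^2 * 33 mod 43 = 1^2 * 33 = 1*33 = 33
  bit 1 = 0: r = r^2 mod 43 = 33^2 = 14
  bit 2 = 0: r = r^2 mod 43 = 14^2 = 24
  bit 3 = 0: r = r^2 mod 43 = 24^2 = 17
  bit 4 = 1: r = r^2 * 33 mod 43 = 17^2 * 33 = 31*33 = 34
  bit 5 = 1: r = r^2 * 33 mod 43 = 34^2 * 33 = 38*33 = 7
  -> B = 7
s = B^a = 7^29 mod 43  (bits of 29 = 11101)
  bit 0 = 1: r = r^2 * 7 mod 43 = 1^2 * 7 = 1*7 = 7
  bit 1 = 1: r = r^2 * 7 mod 43 = 7^2 * 7 = 6*7 = 42
  bit 2 = 1: r = r^2 * 7 mod 43 = 42^2 * 7 = 1*7 = 7
  bit 3 = 0: r = r^2 mod 43 = 7^2 = 6
  bit 4 = 1: r = r^2 * 7 mod 43 = 6^2 * 7 = 36*7 = 37
  -> s = B^a = 37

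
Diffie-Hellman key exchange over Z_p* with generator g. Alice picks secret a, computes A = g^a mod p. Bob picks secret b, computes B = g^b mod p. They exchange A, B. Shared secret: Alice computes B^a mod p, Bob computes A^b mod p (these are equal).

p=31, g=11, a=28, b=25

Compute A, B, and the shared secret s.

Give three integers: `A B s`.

A = 11^28 mod 31  (bits of 28 = 11100)
  bit 0 = 1: r = r^2 * 11 mod 31 = 1^2 * 11 = 1*11 = 11
  bit 1 = 1: r = r^2 * 11 mod 31 = 11^2 * 11 = 28*11 = 29
  bit 2 = 1: r = r^2 * 11 mod 31 = 29^2 * 11 = 4*11 = 13
  bit 3 = 0: r = r^2 mod 31 = 13^2 = 14
  bit 4 = 0: r = r^2 mod 31 = 14^2 = 10
  -> A = 10
B = 11^25 mod 31  (bits of 25 = 11001)
  bit 0 = 1: r = r^2 * 11 mod 31 = 1^2 * 11 = 1*11 = 11
  bit 1 = 1: r = r^2 * 11 mod 31 = 11^2 * 11 = 28*11 = 29
  bit 2 = 0: r = r^2 mod 31 = 29^2 = 4
  bit 3 = 0: r = r^2 mod 31 = 4^2 = 16
  bit 4 = 1: r = r^2 * 11 mod 31 = 16^2 * 11 = 8*11 = 26
  -> B = 26
s = B^a = 26^28 mod 31  (bits of 28 = 11100)
  bit 0 = 1: r = r^2 * 26 mod 31 = 1^2 * 26 = 1*26 = 26
  bit 1 = 1: r = r^2 * 26 mod 31 = 26^2 * 26 = 25*26 = 30
  bit 2 = 1: r = r^2 * 26 mod 31 = 30^2 * 26 = 1*26 = 26
  bit 3 = 0: r = r^2 mod 31 = 26^2 = 25
  bit 4 = 0: r = r^2 mod 31 = 25^2 = 5
  -> s = B^a = 5

Answer: 10 26 5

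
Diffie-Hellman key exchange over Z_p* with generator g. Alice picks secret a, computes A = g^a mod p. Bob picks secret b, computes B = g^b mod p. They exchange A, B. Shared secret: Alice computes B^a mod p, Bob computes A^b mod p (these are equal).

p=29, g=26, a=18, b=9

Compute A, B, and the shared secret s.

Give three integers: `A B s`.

A = 26^18 mod 29  (bits of 18 = 10010)
  bit 0 = 1: r = r^2 * 26 mod 29 = 1^2 * 26 = 1*26 = 26
  bit 1 = 0: r = r^2 mod 29 = 26^2 = 9
  bit 2 = 0: r = r^2 mod 29 = 9^2 = 23
  bit 3 = 1: r = r^2 * 26 mod 29 = 23^2 * 26 = 7*26 = 8
  bit 4 = 0: r = r^2 mod 29 = 8^2 = 6
  -> A = 6
B = 26^9 mod 29  (bits of 9 = 1001)
  bit 0 = 1: r = r^2 * 26 mod 29 = 1^2 * 26 = 1*26 = 26
  bit 1 = 0: r = r^2 mod 29 = 26^2 = 9
  bit 2 = 0: r = r^2 mod 29 = 9^2 = 23
  bit 3 = 1: r = r^2 * 26 mod 29 = 23^2 * 26 = 7*26 = 8
  -> B = 8
s = B^a = 8^18 mod 29  (bits of 18 = 10010)
  bit 0 = 1: r = r^2 * 8 mod 29 = 1^2 * 8 = 1*8 = 8
  bit 1 = 0: r = r^2 mod 29 = 8^2 = 6
  bit 2 = 0: r = r^2 mod 29 = 6^2 = 7
  bit 3 = 1: r = r^2 * 8 mod 29 = 7^2 * 8 = 20*8 = 15
  bit 4 = 0: r = r^2 mod 29 = 15^2 = 22
  -> s = B^a = 22

Answer: 6 8 22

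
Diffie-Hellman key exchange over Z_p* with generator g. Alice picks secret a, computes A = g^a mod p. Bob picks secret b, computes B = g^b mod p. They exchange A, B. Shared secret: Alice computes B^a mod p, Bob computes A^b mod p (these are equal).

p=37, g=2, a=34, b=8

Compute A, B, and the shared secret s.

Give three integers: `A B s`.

A = 2^34 mod 37  (bits of 34 = 100010)
  bit 0 = 1: r = r^2 * 2 mod 37 = 1^2 * 2 = 1*2 = 2
  bit 1 = 0: r = r^2 mod 37 = 2^2 = 4
  bit 2 = 0: r = r^2 mod 37 = 4^2 = 16
  bit 3 = 0: r = r^2 mod 37 = 16^2 = 34
  bit 4 = 1: r = r^2 * 2 mod 37 = 34^2 * 2 = 9*2 = 18
  bit 5 = 0: r = r^2 mod 37 = 18^2 = 28
  -> A = 28
B = 2^8 mod 37  (bits of 8 = 1000)
  bit 0 = 1: r = r^2 * 2 mod 37 = 1^2 * 2 = 1*2 = 2
  bit 1 = 0: r = r^2 mod 37 = 2^2 = 4
  bit 2 = 0: r = r^2 mod 37 = 4^2 = 16
  bit 3 = 0: r = r^2 mod 37 = 16^2 = 34
  -> B = 34
s = B^a = 34^34 mod 37  (bits of 34 = 100010)
  bit 0 = 1: r = r^2 * 34 mod 37 = 1^2 * 34 = 1*34 = 34
  bit 1 = 0: r = r^2 mod 37 = 34^2 = 9
  bit 2 = 0: r = r^2 mod 37 = 9^2 = 7
  bit 3 = 0: r = r^2 mod 37 = 7^2 = 12
  bit 4 = 1: r = r^2 * 34 mod 37 = 12^2 * 34 = 33*34 = 12
  bit 5 = 0: r = r^2 mod 37 = 12^2 = 33
  -> s = B^a = 33

Answer: 28 34 33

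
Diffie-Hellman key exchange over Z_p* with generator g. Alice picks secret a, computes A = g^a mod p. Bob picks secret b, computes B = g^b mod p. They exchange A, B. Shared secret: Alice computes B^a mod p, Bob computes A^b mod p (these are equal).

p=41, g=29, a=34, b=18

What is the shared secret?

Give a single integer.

Answer: 25

Derivation:
A = 29^34 mod 41  (bits of 34 = 100010)
  bit 0 = 1: r = r^2 * 29 mod 41 = 1^2 * 29 = 1*29 = 29
  bit 1 = 0: r = r^2 mod 41 = 29^2 = 21
  bit 2 = 0: r = r^2 mod 41 = 21^2 = 31
  bit 3 = 0: r = r^2 mod 41 = 31^2 = 18
  bit 4 = 1: r = r^2 * 29 mod 41 = 18^2 * 29 = 37*29 = 7
  bit 5 = 0: r = r^2 mod 41 = 7^2 = 8
  -> A = 8
B = 29^18 mod 41  (bits of 18 = 10010)
  bit 0 = 1: r = r^2 * 29 mod 41 = 1^2 * 29 = 1*29 = 29
  bit 1 = 0: r = r^2 mod 41 = 29^2 = 21
  bit 2 = 0: r = r^2 mod 41 = 21^2 = 31
  bit 3 = 1: r = r^2 * 29 mod 41 = 31^2 * 29 = 18*29 = 30
  bit 4 = 0: r = r^2 mod 41 = 30^2 = 39
  -> B = 39
s = B^a = 39^34 mod 41  (bits of 34 = 100010)
  bit 0 = 1: r = r^2 * 39 mod 41 = 1^2 * 39 = 1*39 = 39
  bit 1 = 0: r = r^2 mod 41 = 39^2 = 4
  bit 2 = 0: r = r^2 mod 41 = 4^2 = 16
  bit 3 = 0: r = r^2 mod 41 = 16^2 = 10
  bit 4 = 1: r = r^2 * 39 mod 41 = 10^2 * 39 = 18*39 = 5
  bit 5 = 0: r = r^2 mod 41 = 5^2 = 25
  -> s = B^a = 25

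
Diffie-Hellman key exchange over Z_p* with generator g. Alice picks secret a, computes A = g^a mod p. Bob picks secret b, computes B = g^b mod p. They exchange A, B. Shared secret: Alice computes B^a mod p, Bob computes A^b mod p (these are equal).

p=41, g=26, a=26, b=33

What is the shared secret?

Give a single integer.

A = 26^26 mod 41  (bits of 26 = 11010)
  bit 0 = 1: r = r^2 * 26 mod 41 = 1^2 * 26 = 1*26 = 26
  bit 1 = 1: r = r^2 * 26 mod 41 = 26^2 * 26 = 20*26 = 28
  bit 2 = 0: r = r^2 mod 41 = 28^2 = 5
  bit 3 = 1: r = r^2 * 26 mod 41 = 5^2 * 26 = 25*26 = 35
  bit 4 = 0: r = r^2 mod 41 = 35^2 = 36
  -> A = 36
B = 26^33 mod 41  (bits of 33 = 100001)
  bit 0 = 1: r = r^2 * 26 mod 41 = 1^2 * 26 = 1*26 = 26
  bit 1 = 0: r = r^2 mod 41 = 26^2 = 20
  bit 2 = 0: r = r^2 mod 41 = 20^2 = 31
  bit 3 = 0: r = r^2 mod 41 = 31^2 = 18
  bit 4 = 0: r = r^2 mod 41 = 18^2 = 37
  bit 5 = 1: r = r^2 * 26 mod 41 = 37^2 * 26 = 16*26 = 6
  -> B = 6
s = B^a = 6^26 mod 41  (bits of 26 = 11010)
  bit 0 = 1: r = r^2 * 6 mod 41 = 1^2 * 6 = 1*6 = 6
  bit 1 = 1: r = r^2 * 6 mod 41 = 6^2 * 6 = 36*6 = 11
  bit 2 = 0: r = r^2 mod 41 = 11^2 = 39
  bit 3 = 1: r = r^2 * 6 mod 41 = 39^2 * 6 = 4*6 = 24
  bit 4 = 0: r = r^2 mod 41 = 24^2 = 2
  -> s = B^a = 2

Answer: 2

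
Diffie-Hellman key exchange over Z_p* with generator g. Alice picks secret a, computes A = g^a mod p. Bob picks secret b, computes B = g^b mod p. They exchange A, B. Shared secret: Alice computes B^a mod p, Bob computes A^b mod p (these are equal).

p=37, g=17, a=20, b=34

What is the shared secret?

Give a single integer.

A = 17^20 mod 37  (bits of 20 = 10100)
  bit 0 = 1: r = r^2 * 17 mod 37 = 1^2 * 17 = 1*17 = 17
  bit 1 = 0: r = r^2 mod 37 = 17^2 = 30
  bit 2 = 1: r = r^2 * 17 mod 37 = 30^2 * 17 = 12*17 = 19
  bit 3 = 0: r = r^2 mod 37 = 19^2 = 28
  bit 4 = 0: r = r^2 mod 37 = 28^2 = 7
  -> A = 7
B = 17^34 mod 37  (bits of 34 = 100010)
  bit 0 = 1: r = r^2 * 17 mod 37 = 1^2 * 17 = 1*17 = 17
  bit 1 = 0: r = r^2 mod 37 = 17^2 = 30
  bit 2 = 0: r = r^2 mod 37 = 30^2 = 12
  bit 3 = 0: r = r^2 mod 37 = 12^2 = 33
  bit 4 = 1: r = r^2 * 17 mod 37 = 33^2 * 17 = 16*17 = 13
  bit 5 = 0: r = r^2 mod 37 = 13^2 = 21
  -> B = 21
s = B^a = 21^20 mod 37  (bits of 20 = 10100)
  bit 0 = 1: r = r^2 * 21 mod 37 = 1^2 * 21 = 1*21 = 21
  bit 1 = 0: r = r^2 mod 37 = 21^2 = 34
  bit 2 = 1: r = r^2 * 21 mod 37 = 34^2 * 21 = 9*21 = 4
  bit 3 = 0: r = r^2 mod 37 = 4^2 = 16
  bit 4 = 0: r = r^2 mod 37 = 16^2 = 34
  -> s = B^a = 34

Answer: 34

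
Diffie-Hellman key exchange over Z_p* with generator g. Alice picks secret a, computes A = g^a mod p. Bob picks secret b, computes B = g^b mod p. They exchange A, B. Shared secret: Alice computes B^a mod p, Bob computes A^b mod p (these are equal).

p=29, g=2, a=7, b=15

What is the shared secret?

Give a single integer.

A = 2^7 mod 29  (bits of 7 = 111)
  bit 0 = 1: r = r^2 * 2 mod 29 = 1^2 * 2 = 1*2 = 2
  bit 1 = 1: r = r^2 * 2 mod 29 = 2^2 * 2 = 4*2 = 8
  bit 2 = 1: r = r^2 * 2 mod 29 = 8^2 * 2 = 6*2 = 12
  -> A = 12
B = 2^15 mod 29  (bits of 15 = 1111)
  bit 0 = 1: r = r^2 * 2 mod 29 = 1^2 * 2 = 1*2 = 2
  bit 1 = 1: r = r^2 * 2 mod 29 = 2^2 * 2 = 4*2 = 8
  bit 2 = 1: r = r^2 * 2 mod 29 = 8^2 * 2 = 6*2 = 12
  bit 3 = 1: r = r^2 * 2 mod 29 = 12^2 * 2 = 28*2 = 27
  -> B = 27
s = B^a = 27^7 mod 29  (bits of 7 = 111)
  bit 0 = 1: r = r^2 * 27 mod 29 = 1^2 * 27 = 1*27 = 27
  bit 1 = 1: r = r^2 * 27 mod 29 = 27^2 * 27 = 4*27 = 21
  bit 2 = 1: r = r^2 * 27 mod 29 = 21^2 * 27 = 6*27 = 17
  -> s = B^a = 17

Answer: 17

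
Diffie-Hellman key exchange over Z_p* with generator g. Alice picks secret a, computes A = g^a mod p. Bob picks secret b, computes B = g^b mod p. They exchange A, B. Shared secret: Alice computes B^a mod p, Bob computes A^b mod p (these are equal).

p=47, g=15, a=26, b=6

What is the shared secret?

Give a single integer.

Answer: 12

Derivation:
A = 15^26 mod 47  (bits of 26 = 11010)
  bit 0 = 1: r = r^2 * 15 mod 47 = 1^2 * 15 = 1*15 = 15
  bit 1 = 1: r = r^2 * 15 mod 47 = 15^2 * 15 = 37*15 = 38
  bit 2 = 0: r = r^2 mod 47 = 38^2 = 34
  bit 3 = 1: r = r^2 * 15 mod 47 = 34^2 * 15 = 28*15 = 44
  bit 4 = 0: r = r^2 mod 47 = 44^2 = 9
  -> A = 9
B = 15^6 mod 47  (bits of 6 = 110)
  bit 0 = 1: r = r^2 * 15 mod 47 = 1^2 * 15 = 1*15 = 15
  bit 1 = 1: r = r^2 * 15 mod 47 = 15^2 * 15 = 37*15 = 38
  bit 2 = 0: r = r^2 mod 47 = 38^2 = 34
  -> B = 34
s = B^a = 34^26 mod 47  (bits of 26 = 11010)
  bit 0 = 1: r = r^2 * 34 mod 47 = 1^2 * 34 = 1*34 = 34
  bit 1 = 1: r = r^2 * 34 mod 47 = 34^2 * 34 = 28*34 = 12
  bit 2 = 0: r = r^2 mod 47 = 12^2 = 3
  bit 3 = 1: r = r^2 * 34 mod 47 = 3^2 * 34 = 9*34 = 24
  bit 4 = 0: r = r^2 mod 47 = 24^2 = 12
  -> s = B^a = 12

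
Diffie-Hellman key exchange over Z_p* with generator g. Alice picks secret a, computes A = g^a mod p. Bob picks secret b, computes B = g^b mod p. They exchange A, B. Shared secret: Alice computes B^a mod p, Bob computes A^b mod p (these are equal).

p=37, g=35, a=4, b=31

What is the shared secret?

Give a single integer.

Answer: 9

Derivation:
A = 35^4 mod 37  (bits of 4 = 100)
  bit 0 = 1: r = r^2 * 35 mod 37 = 1^2 * 35 = 1*35 = 35
  bit 1 = 0: r = r^2 mod 37 = 35^2 = 4
  bit 2 = 0: r = r^2 mod 37 = 4^2 = 16
  -> A = 16
B = 35^31 mod 37  (bits of 31 = 11111)
  bit 0 = 1: r = r^2 * 35 mod 37 = 1^2 * 35 = 1*35 = 35
  bit 1 = 1: r = r^2 * 35 mod 37 = 35^2 * 35 = 4*35 = 29
  bit 2 = 1: r = r^2 * 35 mod 37 = 29^2 * 35 = 27*35 = 20
  bit 3 = 1: r = r^2 * 35 mod 37 = 20^2 * 35 = 30*35 = 14
  bit 4 = 1: r = r^2 * 35 mod 37 = 14^2 * 35 = 11*35 = 15
  -> B = 15
s = B^a = 15^4 mod 37  (bits of 4 = 100)
  bit 0 = 1: r = r^2 * 15 mod 37 = 1^2 * 15 = 1*15 = 15
  bit 1 = 0: r = r^2 mod 37 = 15^2 = 3
  bit 2 = 0: r = r^2 mod 37 = 3^2 = 9
  -> s = B^a = 9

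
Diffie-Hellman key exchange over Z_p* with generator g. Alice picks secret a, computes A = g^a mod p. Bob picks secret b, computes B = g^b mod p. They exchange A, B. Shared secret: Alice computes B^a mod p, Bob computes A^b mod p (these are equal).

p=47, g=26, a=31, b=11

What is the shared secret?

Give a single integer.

A = 26^31 mod 47  (bits of 31 = 11111)
  bit 0 = 1: r = r^2 * 26 mod 47 = 1^2 * 26 = 1*26 = 26
  bit 1 = 1: r = r^2 * 26 mod 47 = 26^2 * 26 = 18*26 = 45
  bit 2 = 1: r = r^2 * 26 mod 47 = 45^2 * 26 = 4*26 = 10
  bit 3 = 1: r = r^2 * 26 mod 47 = 10^2 * 26 = 6*26 = 15
  bit 4 = 1: r = r^2 * 26 mod 47 = 15^2 * 26 = 37*26 = 22
  -> A = 22
B = 26^11 mod 47  (bits of 11 = 1011)
  bit 0 = 1: r = r^2 * 26 mod 47 = 1^2 * 26 = 1*26 = 26
  bit 1 = 0: r = r^2 mod 47 = 26^2 = 18
  bit 2 = 1: r = r^2 * 26 mod 47 = 18^2 * 26 = 42*26 = 11
  bit 3 = 1: r = r^2 * 26 mod 47 = 11^2 * 26 = 27*26 = 44
  -> B = 44
s = B^a = 44^31 mod 47  (bits of 31 = 11111)
  bit 0 = 1: r = r^2 * 44 mod 47 = 1^2 * 44 = 1*44 = 44
  bit 1 = 1: r = r^2 * 44 mod 47 = 44^2 * 44 = 9*44 = 20
  bit 2 = 1: r = r^2 * 44 mod 47 = 20^2 * 44 = 24*44 = 22
  bit 3 = 1: r = r^2 * 44 mod 47 = 22^2 * 44 = 14*44 = 5
  bit 4 = 1: r = r^2 * 44 mod 47 = 5^2 * 44 = 25*44 = 19
  -> s = B^a = 19

Answer: 19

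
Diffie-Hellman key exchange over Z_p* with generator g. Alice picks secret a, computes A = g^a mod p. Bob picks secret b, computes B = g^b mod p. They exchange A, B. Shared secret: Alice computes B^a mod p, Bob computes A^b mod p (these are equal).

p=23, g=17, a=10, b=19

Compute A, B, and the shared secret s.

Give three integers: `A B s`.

A = 17^10 mod 23  (bits of 10 = 1010)
  bit 0 = 1: r = r^2 * 17 mod 23 = 1^2 * 17 = 1*17 = 17
  bit 1 = 0: r = r^2 mod 23 = 17^2 = 13
  bit 2 = 1: r = r^2 * 17 mod 23 = 13^2 * 17 = 8*17 = 21
  bit 3 = 0: r = r^2 mod 23 = 21^2 = 4
  -> A = 4
B = 17^19 mod 23  (bits of 19 = 10011)
  bit 0 = 1: r = r^2 * 17 mod 23 = 1^2 * 17 = 1*17 = 17
  bit 1 = 0: r = r^2 mod 23 = 17^2 = 13
  bit 2 = 0: r = r^2 mod 23 = 13^2 = 8
  bit 3 = 1: r = r^2 * 17 mod 23 = 8^2 * 17 = 18*17 = 7
  bit 4 = 1: r = r^2 * 17 mod 23 = 7^2 * 17 = 3*17 = 5
  -> B = 5
s = B^a = 5^10 mod 23  (bits of 10 = 1010)
  bit 0 = 1: r = r^2 * 5 mod 23 = 1^2 * 5 = 1*5 = 5
  bit 1 = 0: r = r^2 mod 23 = 5^2 = 2
  bit 2 = 1: r = r^2 * 5 mod 23 = 2^2 * 5 = 4*5 = 20
  bit 3 = 0: r = r^2 mod 23 = 20^2 = 9
  -> s = B^a = 9

Answer: 4 5 9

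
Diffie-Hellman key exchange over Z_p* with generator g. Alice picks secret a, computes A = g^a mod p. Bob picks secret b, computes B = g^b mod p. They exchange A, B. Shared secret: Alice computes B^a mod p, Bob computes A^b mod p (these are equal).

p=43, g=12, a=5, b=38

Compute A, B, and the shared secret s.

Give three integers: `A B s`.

A = 12^5 mod 43  (bits of 5 = 101)
  bit 0 = 1: r = r^2 * 12 mod 43 = 1^2 * 12 = 1*12 = 12
  bit 1 = 0: r = r^2 mod 43 = 12^2 = 15
  bit 2 = 1: r = r^2 * 12 mod 43 = 15^2 * 12 = 10*12 = 34
  -> A = 34
B = 12^38 mod 43  (bits of 38 = 100110)
  bit 0 = 1: r = r^2 * 12 mod 43 = 1^2 * 12 = 1*12 = 12
  bit 1 = 0: r = r^2 mod 43 = 12^2 = 15
  bit 2 = 0: r = r^2 mod 43 = 15^2 = 10
  bit 3 = 1: r = r^2 * 12 mod 43 = 10^2 * 12 = 14*12 = 39
  bit 4 = 1: r = r^2 * 12 mod 43 = 39^2 * 12 = 16*12 = 20
  bit 5 = 0: r = r^2 mod 43 = 20^2 = 13
  -> B = 13
s = B^a = 13^5 mod 43  (bits of 5 = 101)
  bit 0 = 1: r = r^2 * 13 mod 43 = 1^2 * 13 = 1*13 = 13
  bit 1 = 0: r = r^2 mod 43 = 13^2 = 40
  bit 2 = 1: r = r^2 * 13 mod 43 = 40^2 * 13 = 9*13 = 31
  -> s = B^a = 31

Answer: 34 13 31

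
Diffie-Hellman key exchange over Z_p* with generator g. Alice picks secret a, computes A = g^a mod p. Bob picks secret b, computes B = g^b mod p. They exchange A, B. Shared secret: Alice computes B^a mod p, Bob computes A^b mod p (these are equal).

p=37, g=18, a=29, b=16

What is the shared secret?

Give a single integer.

A = 18^29 mod 37  (bits of 29 = 11101)
  bit 0 = 1: r = r^2 * 18 mod 37 = 1^2 * 18 = 1*18 = 18
  bit 1 = 1: r = r^2 * 18 mod 37 = 18^2 * 18 = 28*18 = 23
  bit 2 = 1: r = r^2 * 18 mod 37 = 23^2 * 18 = 11*18 = 13
  bit 3 = 0: r = r^2 mod 37 = 13^2 = 21
  bit 4 = 1: r = r^2 * 18 mod 37 = 21^2 * 18 = 34*18 = 20
  -> A = 20
B = 18^16 mod 37  (bits of 16 = 10000)
  bit 0 = 1: r = r^2 * 18 mod 37 = 1^2 * 18 = 1*18 = 18
  bit 1 = 0: r = r^2 mod 37 = 18^2 = 28
  bit 2 = 0: r = r^2 mod 37 = 28^2 = 7
  bit 3 = 0: r = r^2 mod 37 = 7^2 = 12
  bit 4 = 0: r = r^2 mod 37 = 12^2 = 33
  -> B = 33
s = B^a = 33^29 mod 37  (bits of 29 = 11101)
  bit 0 = 1: r = r^2 * 33 mod 37 = 1^2 * 33 = 1*33 = 33
  bit 1 = 1: r = r^2 * 33 mod 37 = 33^2 * 33 = 16*33 = 10
  bit 2 = 1: r = r^2 * 33 mod 37 = 10^2 * 33 = 26*33 = 7
  bit 3 = 0: r = r^2 mod 37 = 7^2 = 12
  bit 4 = 1: r = r^2 * 33 mod 37 = 12^2 * 33 = 33*33 = 16
  -> s = B^a = 16

Answer: 16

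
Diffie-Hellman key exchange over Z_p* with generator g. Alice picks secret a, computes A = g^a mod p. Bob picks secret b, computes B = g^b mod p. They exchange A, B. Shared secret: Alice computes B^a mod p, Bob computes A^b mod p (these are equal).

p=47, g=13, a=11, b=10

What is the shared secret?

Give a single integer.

A = 13^11 mod 47  (bits of 11 = 1011)
  bit 0 = 1: r = r^2 * 13 mod 47 = 1^2 * 13 = 1*13 = 13
  bit 1 = 0: r = r^2 mod 47 = 13^2 = 28
  bit 2 = 1: r = r^2 * 13 mod 47 = 28^2 * 13 = 32*13 = 40
  bit 3 = 1: r = r^2 * 13 mod 47 = 40^2 * 13 = 2*13 = 26
  -> A = 26
B = 13^10 mod 47  (bits of 10 = 1010)
  bit 0 = 1: r = r^2 * 13 mod 47 = 1^2 * 13 = 1*13 = 13
  bit 1 = 0: r = r^2 mod 47 = 13^2 = 28
  bit 2 = 1: r = r^2 * 13 mod 47 = 28^2 * 13 = 32*13 = 40
  bit 3 = 0: r = r^2 mod 47 = 40^2 = 2
  -> B = 2
s = B^a = 2^11 mod 47  (bits of 11 = 1011)
  bit 0 = 1: r = r^2 * 2 mod 47 = 1^2 * 2 = 1*2 = 2
  bit 1 = 0: r = r^2 mod 47 = 2^2 = 4
  bit 2 = 1: r = r^2 * 2 mod 47 = 4^2 * 2 = 16*2 = 32
  bit 3 = 1: r = r^2 * 2 mod 47 = 32^2 * 2 = 37*2 = 27
  -> s = B^a = 27

Answer: 27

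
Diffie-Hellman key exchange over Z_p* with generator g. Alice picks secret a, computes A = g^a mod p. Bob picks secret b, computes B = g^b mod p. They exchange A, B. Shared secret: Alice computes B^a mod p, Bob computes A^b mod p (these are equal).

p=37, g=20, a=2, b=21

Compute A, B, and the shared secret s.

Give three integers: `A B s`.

A = 20^2 mod 37  (bits of 2 = 10)
  bit 0 = 1: r = r^2 * 20 mod 37 = 1^2 * 20 = 1*20 = 20
  bit 1 = 0: r = r^2 mod 37 = 20^2 = 30
  -> A = 30
B = 20^21 mod 37  (bits of 21 = 10101)
  bit 0 = 1: r = r^2 * 20 mod 37 = 1^2 * 20 = 1*20 = 20
  bit 1 = 0: r = r^2 mod 37 = 20^2 = 30
  bit 2 = 1: r = r^2 * 20 mod 37 = 30^2 * 20 = 12*20 = 18
  bit 3 = 0: r = r^2 mod 37 = 18^2 = 28
  bit 4 = 1: r = r^2 * 20 mod 37 = 28^2 * 20 = 7*20 = 29
  -> B = 29
s = B^a = 29^2 mod 37  (bits of 2 = 10)
  bit 0 = 1: r = r^2 * 29 mod 37 = 1^2 * 29 = 1*29 = 29
  bit 1 = 0: r = r^2 mod 37 = 29^2 = 27
  -> s = B^a = 27

Answer: 30 29 27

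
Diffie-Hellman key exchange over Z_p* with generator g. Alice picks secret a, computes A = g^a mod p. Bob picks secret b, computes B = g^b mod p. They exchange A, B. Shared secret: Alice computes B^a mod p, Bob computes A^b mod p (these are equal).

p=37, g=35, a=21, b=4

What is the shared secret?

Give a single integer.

A = 35^21 mod 37  (bits of 21 = 10101)
  bit 0 = 1: r = r^2 * 35 mod 37 = 1^2 * 35 = 1*35 = 35
  bit 1 = 0: r = r^2 mod 37 = 35^2 = 4
  bit 2 = 1: r = r^2 * 35 mod 37 = 4^2 * 35 = 16*35 = 5
  bit 3 = 0: r = r^2 mod 37 = 5^2 = 25
  bit 4 = 1: r = r^2 * 35 mod 37 = 25^2 * 35 = 33*35 = 8
  -> A = 8
B = 35^4 mod 37  (bits of 4 = 100)
  bit 0 = 1: r = r^2 * 35 mod 37 = 1^2 * 35 = 1*35 = 35
  bit 1 = 0: r = r^2 mod 37 = 35^2 = 4
  bit 2 = 0: r = r^2 mod 37 = 4^2 = 16
  -> B = 16
s = B^a = 16^21 mod 37  (bits of 21 = 10101)
  bit 0 = 1: r = r^2 * 16 mod 37 = 1^2 * 16 = 1*16 = 16
  bit 1 = 0: r = r^2 mod 37 = 16^2 = 34
  bit 2 = 1: r = r^2 * 16 mod 37 = 34^2 * 16 = 9*16 = 33
  bit 3 = 0: r = r^2 mod 37 = 33^2 = 16
  bit 4 = 1: r = r^2 * 16 mod 37 = 16^2 * 16 = 34*16 = 26
  -> s = B^a = 26

Answer: 26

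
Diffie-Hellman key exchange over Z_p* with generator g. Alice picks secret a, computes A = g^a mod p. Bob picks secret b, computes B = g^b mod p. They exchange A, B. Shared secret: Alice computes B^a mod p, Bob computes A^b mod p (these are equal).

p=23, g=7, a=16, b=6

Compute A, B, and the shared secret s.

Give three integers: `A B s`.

Answer: 6 4 12

Derivation:
A = 7^16 mod 23  (bits of 16 = 10000)
  bit 0 = 1: r = r^2 * 7 mod 23 = 1^2 * 7 = 1*7 = 7
  bit 1 = 0: r = r^2 mod 23 = 7^2 = 3
  bit 2 = 0: r = r^2 mod 23 = 3^2 = 9
  bit 3 = 0: r = r^2 mod 23 = 9^2 = 12
  bit 4 = 0: r = r^2 mod 23 = 12^2 = 6
  -> A = 6
B = 7^6 mod 23  (bits of 6 = 110)
  bit 0 = 1: r = r^2 * 7 mod 23 = 1^2 * 7 = 1*7 = 7
  bit 1 = 1: r = r^2 * 7 mod 23 = 7^2 * 7 = 3*7 = 21
  bit 2 = 0: r = r^2 mod 23 = 21^2 = 4
  -> B = 4
s = B^a = 4^16 mod 23  (bits of 16 = 10000)
  bit 0 = 1: r = r^2 * 4 mod 23 = 1^2 * 4 = 1*4 = 4
  bit 1 = 0: r = r^2 mod 23 = 4^2 = 16
  bit 2 = 0: r = r^2 mod 23 = 16^2 = 3
  bit 3 = 0: r = r^2 mod 23 = 3^2 = 9
  bit 4 = 0: r = r^2 mod 23 = 9^2 = 12
  -> s = B^a = 12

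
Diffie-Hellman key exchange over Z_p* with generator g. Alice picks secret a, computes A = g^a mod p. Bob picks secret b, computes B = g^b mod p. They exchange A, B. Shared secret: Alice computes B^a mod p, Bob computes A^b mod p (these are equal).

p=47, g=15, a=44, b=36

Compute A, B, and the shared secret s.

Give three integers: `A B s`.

Answer: 14 3 21

Derivation:
A = 15^44 mod 47  (bits of 44 = 101100)
  bit 0 = 1: r = r^2 * 15 mod 47 = 1^2 * 15 = 1*15 = 15
  bit 1 = 0: r = r^2 mod 47 = 15^2 = 37
  bit 2 = 1: r = r^2 * 15 mod 47 = 37^2 * 15 = 6*15 = 43
  bit 3 = 1: r = r^2 * 15 mod 47 = 43^2 * 15 = 16*15 = 5
  bit 4 = 0: r = r^2 mod 47 = 5^2 = 25
  bit 5 = 0: r = r^2 mod 47 = 25^2 = 14
  -> A = 14
B = 15^36 mod 47  (bits of 36 = 100100)
  bit 0 = 1: r = r^2 * 15 mod 47 = 1^2 * 15 = 1*15 = 15
  bit 1 = 0: r = r^2 mod 47 = 15^2 = 37
  bit 2 = 0: r = r^2 mod 47 = 37^2 = 6
  bit 3 = 1: r = r^2 * 15 mod 47 = 6^2 * 15 = 36*15 = 23
  bit 4 = 0: r = r^2 mod 47 = 23^2 = 12
  bit 5 = 0: r = r^2 mod 47 = 12^2 = 3
  -> B = 3
s = B^a = 3^44 mod 47  (bits of 44 = 101100)
  bit 0 = 1: r = r^2 * 3 mod 47 = 1^2 * 3 = 1*3 = 3
  bit 1 = 0: r = r^2 mod 47 = 3^2 = 9
  bit 2 = 1: r = r^2 * 3 mod 47 = 9^2 * 3 = 34*3 = 8
  bit 3 = 1: r = r^2 * 3 mod 47 = 8^2 * 3 = 17*3 = 4
  bit 4 = 0: r = r^2 mod 47 = 4^2 = 16
  bit 5 = 0: r = r^2 mod 47 = 16^2 = 21
  -> s = B^a = 21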